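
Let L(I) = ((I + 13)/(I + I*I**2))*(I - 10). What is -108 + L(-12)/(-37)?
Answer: -3476531/32190 ≈ -108.00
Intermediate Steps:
L(I) = (-10 + I)*(13 + I)/(I + I**3) (L(I) = ((13 + I)/(I + I**3))*(-10 + I) = (-10 + I)*(13 + I)/(I + I**3))
-108 + L(-12)/(-37) = -108 + ((-130 + (-12)**2 + 3*(-12))/(-12 + (-12)**3))/(-37) = -108 - (-130 + 144 - 36)/(37*(-12 - 1728)) = -108 - (-22)/(37*(-1740)) = -108 - (-1)*(-22)/64380 = -108 - 1/37*11/870 = -108 - 11/32190 = -3476531/32190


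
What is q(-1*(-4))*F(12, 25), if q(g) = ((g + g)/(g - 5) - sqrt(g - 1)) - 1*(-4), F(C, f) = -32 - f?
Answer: 228 + 57*sqrt(3) ≈ 326.73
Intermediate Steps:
q(g) = 4 - sqrt(-1 + g) + 2*g/(-5 + g) (q(g) = ((2*g)/(-5 + g) - sqrt(-1 + g)) + 4 = (2*g/(-5 + g) - sqrt(-1 + g)) + 4 = (-sqrt(-1 + g) + 2*g/(-5 + g)) + 4 = 4 - sqrt(-1 + g) + 2*g/(-5 + g))
q(-1*(-4))*F(12, 25) = ((-20 + 5*sqrt(-1 - 1*(-4)) + 6*(-1*(-4)) - (-1*(-4))*sqrt(-1 - 1*(-4)))/(-5 - 1*(-4)))*(-32 - 1*25) = ((-20 + 5*sqrt(-1 + 4) + 6*4 - 1*4*sqrt(-1 + 4))/(-5 + 4))*(-32 - 25) = ((-20 + 5*sqrt(3) + 24 - 1*4*sqrt(3))/(-1))*(-57) = -(-20 + 5*sqrt(3) + 24 - 4*sqrt(3))*(-57) = -(4 + sqrt(3))*(-57) = (-4 - sqrt(3))*(-57) = 228 + 57*sqrt(3)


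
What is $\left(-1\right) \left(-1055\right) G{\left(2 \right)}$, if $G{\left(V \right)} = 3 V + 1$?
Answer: $7385$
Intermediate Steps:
$G{\left(V \right)} = 1 + 3 V$
$\left(-1\right) \left(-1055\right) G{\left(2 \right)} = \left(-1\right) \left(-1055\right) \left(1 + 3 \cdot 2\right) = 1055 \left(1 + 6\right) = 1055 \cdot 7 = 7385$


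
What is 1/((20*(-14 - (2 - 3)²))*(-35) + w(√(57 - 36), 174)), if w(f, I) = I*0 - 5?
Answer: 1/10495 ≈ 9.5283e-5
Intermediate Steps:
w(f, I) = -5 (w(f, I) = 0 - 5 = -5)
1/((20*(-14 - (2 - 3)²))*(-35) + w(√(57 - 36), 174)) = 1/((20*(-14 - (2 - 3)²))*(-35) - 5) = 1/((20*(-14 - 1*(-1)²))*(-35) - 5) = 1/((20*(-14 - 1*1))*(-35) - 5) = 1/((20*(-14 - 1))*(-35) - 5) = 1/((20*(-15))*(-35) - 5) = 1/(-300*(-35) - 5) = 1/(10500 - 5) = 1/10495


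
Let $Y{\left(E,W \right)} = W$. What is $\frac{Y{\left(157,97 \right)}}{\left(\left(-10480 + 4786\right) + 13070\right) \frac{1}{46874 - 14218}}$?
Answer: $\frac{197977}{461} \approx 429.45$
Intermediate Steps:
$\frac{Y{\left(157,97 \right)}}{\left(\left(-10480 + 4786\right) + 13070\right) \frac{1}{46874 - 14218}} = \frac{97}{\left(\left(-10480 + 4786\right) + 13070\right) \frac{1}{46874 - 14218}} = \frac{97}{\left(-5694 + 13070\right) \frac{1}{32656}} = \frac{97}{7376 \cdot \frac{1}{32656}} = \frac{97}{\frac{461}{2041}} = 97 \cdot \frac{2041}{461} = \frac{197977}{461}$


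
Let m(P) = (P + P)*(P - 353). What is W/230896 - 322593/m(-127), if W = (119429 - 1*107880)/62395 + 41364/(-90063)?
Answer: -193782248448249049/73237550497651520 ≈ -2.6459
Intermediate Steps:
m(P) = 2*P*(-353 + P) (m(P) = (2*P)*(-353 + P) = 2*P*(-353 + P))
W = -171196577/624386765 (W = (119429 - 107880)*(1/62395) + 41364*(-1/90063) = 11549*(1/62395) - 4596/10007 = 11549/62395 - 4596/10007 = -171196577/624386765 ≈ -0.27418)
W/230896 - 322593/m(-127) = -171196577/624386765/230896 - 322593*(-1/(254*(-353 - 127))) = -171196577/624386765*1/230896 - 322593/(2*(-127)*(-480)) = -171196577/144168406491440 - 322593/121920 = -171196577/144168406491440 - 322593*1/121920 = -171196577/144168406491440 - 107531/40640 = -193782248448249049/73237550497651520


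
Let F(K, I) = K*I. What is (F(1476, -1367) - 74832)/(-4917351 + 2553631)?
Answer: 523131/590930 ≈ 0.88527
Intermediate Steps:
F(K, I) = I*K
(F(1476, -1367) - 74832)/(-4917351 + 2553631) = (-1367*1476 - 74832)/(-4917351 + 2553631) = (-2017692 - 74832)/(-2363720) = -2092524*(-1/2363720) = 523131/590930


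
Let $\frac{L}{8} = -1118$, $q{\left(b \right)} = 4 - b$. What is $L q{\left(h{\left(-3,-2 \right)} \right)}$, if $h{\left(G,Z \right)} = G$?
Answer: $-62608$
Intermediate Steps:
$L = -8944$ ($L = 8 \left(-1118\right) = -8944$)
$L q{\left(h{\left(-3,-2 \right)} \right)} = - 8944 \left(4 - -3\right) = - 8944 \left(4 + 3\right) = \left(-8944\right) 7 = -62608$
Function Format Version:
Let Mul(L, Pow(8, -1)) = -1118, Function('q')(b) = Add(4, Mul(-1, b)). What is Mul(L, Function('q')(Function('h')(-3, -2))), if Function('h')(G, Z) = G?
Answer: -62608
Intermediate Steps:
L = -8944 (L = Mul(8, -1118) = -8944)
Mul(L, Function('q')(Function('h')(-3, -2))) = Mul(-8944, Add(4, Mul(-1, -3))) = Mul(-8944, Add(4, 3)) = Mul(-8944, 7) = -62608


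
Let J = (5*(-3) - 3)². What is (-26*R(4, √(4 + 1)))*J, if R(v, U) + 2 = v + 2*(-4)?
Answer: 50544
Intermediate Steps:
J = 324 (J = (-15 - 3)² = (-18)² = 324)
R(v, U) = -10 + v (R(v, U) = -2 + (v + 2*(-4)) = -2 + (v - 8) = -2 + (-8 + v) = -10 + v)
(-26*R(4, √(4 + 1)))*J = -26*(-10 + 4)*324 = -26*(-6)*324 = 156*324 = 50544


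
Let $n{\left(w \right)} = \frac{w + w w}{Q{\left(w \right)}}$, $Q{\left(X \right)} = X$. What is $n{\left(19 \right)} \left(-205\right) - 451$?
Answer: $-4551$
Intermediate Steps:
$n{\left(w \right)} = \frac{w + w^{2}}{w}$ ($n{\left(w \right)} = \frac{w + w w}{w} = \frac{w + w^{2}}{w}$)
$n{\left(19 \right)} \left(-205\right) - 451 = \left(1 + 19\right) \left(-205\right) - 451 = 20 \left(-205\right) - 451 = -4100 - 451 = -4551$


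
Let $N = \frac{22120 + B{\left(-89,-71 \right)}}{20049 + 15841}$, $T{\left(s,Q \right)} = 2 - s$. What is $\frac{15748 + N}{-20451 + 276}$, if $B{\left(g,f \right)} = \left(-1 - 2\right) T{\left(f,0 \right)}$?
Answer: $- \frac{565217621}{724080750} \approx -0.7806$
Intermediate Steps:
$B{\left(g,f \right)} = -6 + 3 f$ ($B{\left(g,f \right)} = \left(-1 - 2\right) \left(2 - f\right) = - 3 \left(2 - f\right) = -6 + 3 f$)
$N = \frac{21901}{35890}$ ($N = \frac{22120 + \left(-6 + 3 \left(-71\right)\right)}{20049 + 15841} = \frac{22120 - 219}{35890} = \left(22120 - 219\right) \frac{1}{35890} = 21901 \cdot \frac{1}{35890} = \frac{21901}{35890} \approx 0.61023$)
$\frac{15748 + N}{-20451 + 276} = \frac{15748 + \frac{21901}{35890}}{-20451 + 276} = \frac{565217621}{35890 \left(-20175\right)} = \frac{565217621}{35890} \left(- \frac{1}{20175}\right) = - \frac{565217621}{724080750}$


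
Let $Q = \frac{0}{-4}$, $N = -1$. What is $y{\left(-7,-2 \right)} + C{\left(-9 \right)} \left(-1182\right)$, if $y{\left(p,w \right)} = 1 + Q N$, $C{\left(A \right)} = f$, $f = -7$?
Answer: $8275$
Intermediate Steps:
$C{\left(A \right)} = -7$
$Q = 0$ ($Q = 0 \left(- \frac{1}{4}\right) = 0$)
$y{\left(p,w \right)} = 1$ ($y{\left(p,w \right)} = 1 + 0 \left(-1\right) = 1 + 0 = 1$)
$y{\left(-7,-2 \right)} + C{\left(-9 \right)} \left(-1182\right) = 1 - -8274 = 1 + 8274 = 8275$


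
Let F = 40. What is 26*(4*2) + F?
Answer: 248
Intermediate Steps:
26*(4*2) + F = 26*(4*2) + 40 = 26*8 + 40 = 208 + 40 = 248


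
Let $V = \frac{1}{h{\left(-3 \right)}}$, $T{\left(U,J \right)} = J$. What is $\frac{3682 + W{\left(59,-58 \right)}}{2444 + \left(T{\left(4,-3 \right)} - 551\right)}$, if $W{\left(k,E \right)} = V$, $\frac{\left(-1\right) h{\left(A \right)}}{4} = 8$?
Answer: $\frac{117823}{60480} \approx 1.9481$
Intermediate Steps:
$h{\left(A \right)} = -32$ ($h{\left(A \right)} = \left(-4\right) 8 = -32$)
$V = - \frac{1}{32}$ ($V = \frac{1}{-32} = - \frac{1}{32} \approx -0.03125$)
$W{\left(k,E \right)} = - \frac{1}{32}$
$\frac{3682 + W{\left(59,-58 \right)}}{2444 + \left(T{\left(4,-3 \right)} - 551\right)} = \frac{3682 - \frac{1}{32}}{2444 - 554} = \frac{117823}{32 \left(2444 - 554\right)} = \frac{117823}{32 \cdot 1890} = \frac{117823}{32} \cdot \frac{1}{1890} = \frac{117823}{60480}$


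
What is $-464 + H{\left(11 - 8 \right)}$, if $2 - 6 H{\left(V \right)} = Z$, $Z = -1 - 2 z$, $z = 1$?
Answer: $- \frac{2779}{6} \approx -463.17$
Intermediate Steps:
$Z = -3$ ($Z = -1 - 2 = -3$)
$H{\left(V \right)} = \frac{5}{6}$ ($H{\left(V \right)} = \frac{1}{3} - - \frac{1}{2} = \frac{1}{3} + \frac{1}{2} = \frac{5}{6}$)
$-464 + H{\left(11 - 8 \right)} = -464 + \frac{5}{6} = - \frac{2779}{6}$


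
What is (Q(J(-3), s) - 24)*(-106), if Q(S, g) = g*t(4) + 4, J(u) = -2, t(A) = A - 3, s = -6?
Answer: 2756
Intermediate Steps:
t(A) = -3 + A
Q(S, g) = 4 + g (Q(S, g) = g*(-3 + 4) + 4 = g*1 + 4 = g + 4 = 4 + g)
(Q(J(-3), s) - 24)*(-106) = ((4 - 6) - 24)*(-106) = (-2 - 24)*(-106) = -26*(-106) = 2756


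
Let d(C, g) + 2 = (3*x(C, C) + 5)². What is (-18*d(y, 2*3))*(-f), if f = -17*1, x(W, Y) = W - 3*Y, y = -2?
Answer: -87822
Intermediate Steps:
f = -17
d(C, g) = -2 + (5 - 6*C)² (d(C, g) = -2 + (3*(C - 3*C) + 5)² = -2 + (3*(-2*C) + 5)² = -2 + (-6*C + 5)² = -2 + (5 - 6*C)²)
(-18*d(y, 2*3))*(-f) = (-18*(-2 + (5 - 6*(-2))²))*(-1*(-17)) = -18*(-2 + (5 + 12)²)*17 = -18*(-2 + 17²)*17 = -18*(-2 + 289)*17 = -18*287*17 = -5166*17 = -87822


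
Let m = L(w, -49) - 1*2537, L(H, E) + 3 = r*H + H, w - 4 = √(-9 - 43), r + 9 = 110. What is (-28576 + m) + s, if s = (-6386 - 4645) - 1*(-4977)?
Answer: -36762 + 204*I*√13 ≈ -36762.0 + 735.53*I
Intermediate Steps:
r = 101 (r = -9 + 110 = 101)
s = -6054 (s = -11031 + 4977 = -6054)
w = 4 + 2*I*√13 (w = 4 + √(-9 - 43) = 4 + √(-52) = 4 + 2*I*√13 ≈ 4.0 + 7.2111*I)
L(H, E) = -3 + 102*H (L(H, E) = -3 + (101*H + H) = -3 + 102*H)
m = -2132 + 204*I*√13 (m = (-3 + 102*(4 + 2*I*√13)) - 1*2537 = (-3 + (408 + 204*I*√13)) - 2537 = (405 + 204*I*√13) - 2537 = -2132 + 204*I*√13 ≈ -2132.0 + 735.53*I)
(-28576 + m) + s = (-28576 + (-2132 + 204*I*√13)) - 6054 = (-30708 + 204*I*√13) - 6054 = -36762 + 204*I*√13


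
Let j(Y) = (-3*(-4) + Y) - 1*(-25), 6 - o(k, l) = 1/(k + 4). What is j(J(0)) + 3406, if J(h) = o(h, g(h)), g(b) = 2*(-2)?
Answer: 13795/4 ≈ 3448.8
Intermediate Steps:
g(b) = -4
o(k, l) = 6 - 1/(4 + k) (o(k, l) = 6 - 1/(k + 4) = 6 - 1/(4 + k))
J(h) = (23 + 6*h)/(4 + h)
j(Y) = 37 + Y (j(Y) = (12 + Y) + 25 = 37 + Y)
j(J(0)) + 3406 = (37 + (23 + 6*0)/(4 + 0)) + 3406 = (37 + (23 + 0)/4) + 3406 = (37 + (¼)*23) + 3406 = (37 + 23/4) + 3406 = 171/4 + 3406 = 13795/4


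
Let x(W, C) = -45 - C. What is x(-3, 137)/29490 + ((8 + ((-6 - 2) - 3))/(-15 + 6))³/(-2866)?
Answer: -2352169/380332530 ≈ -0.0061845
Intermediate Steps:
x(-3, 137)/29490 + ((8 + ((-6 - 2) - 3))/(-15 + 6))³/(-2866) = (-45 - 1*137)/29490 + ((8 + ((-6 - 2) - 3))/(-15 + 6))³/(-2866) = (-45 - 137)*(1/29490) + ((8 + (-8 - 3))/(-9))³*(-1/2866) = -182*1/29490 + ((8 - 11)*(-⅑))³*(-1/2866) = -91/14745 + (-3*(-⅑))³*(-1/2866) = -91/14745 + (⅓)³*(-1/2866) = -91/14745 + (1/27)*(-1/2866) = -91/14745 - 1/77382 = -2352169/380332530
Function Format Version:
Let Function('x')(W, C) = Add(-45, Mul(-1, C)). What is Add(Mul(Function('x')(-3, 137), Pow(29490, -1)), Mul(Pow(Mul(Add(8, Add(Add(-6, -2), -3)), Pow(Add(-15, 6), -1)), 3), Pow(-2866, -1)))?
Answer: Rational(-2352169, 380332530) ≈ -0.0061845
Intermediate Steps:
Add(Mul(Function('x')(-3, 137), Pow(29490, -1)), Mul(Pow(Mul(Add(8, Add(Add(-6, -2), -3)), Pow(Add(-15, 6), -1)), 3), Pow(-2866, -1))) = Add(Mul(Add(-45, Mul(-1, 137)), Pow(29490, -1)), Mul(Pow(Mul(Add(8, Add(Add(-6, -2), -3)), Pow(Add(-15, 6), -1)), 3), Pow(-2866, -1))) = Add(Mul(Add(-45, -137), Rational(1, 29490)), Mul(Pow(Mul(Add(8, Add(-8, -3)), Pow(-9, -1)), 3), Rational(-1, 2866))) = Add(Mul(-182, Rational(1, 29490)), Mul(Pow(Mul(Add(8, -11), Rational(-1, 9)), 3), Rational(-1, 2866))) = Add(Rational(-91, 14745), Mul(Pow(Mul(-3, Rational(-1, 9)), 3), Rational(-1, 2866))) = Add(Rational(-91, 14745), Mul(Pow(Rational(1, 3), 3), Rational(-1, 2866))) = Add(Rational(-91, 14745), Mul(Rational(1, 27), Rational(-1, 2866))) = Add(Rational(-91, 14745), Rational(-1, 77382)) = Rational(-2352169, 380332530)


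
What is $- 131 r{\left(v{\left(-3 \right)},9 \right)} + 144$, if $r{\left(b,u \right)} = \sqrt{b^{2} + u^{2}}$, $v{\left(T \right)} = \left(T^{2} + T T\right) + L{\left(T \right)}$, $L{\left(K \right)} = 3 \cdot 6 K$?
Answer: $144 - 1179 \sqrt{17} \approx -4717.1$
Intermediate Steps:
$L{\left(K \right)} = 18 K$
$v{\left(T \right)} = 2 T^{2} + 18 T$ ($v{\left(T \right)} = \left(T^{2} + T T\right) + 18 T = \left(T^{2} + T^{2}\right) + 18 T = 2 T^{2} + 18 T$)
$- 131 r{\left(v{\left(-3 \right)},9 \right)} + 144 = - 131 \sqrt{\left(2 \left(-3\right) \left(9 - 3\right)\right)^{2} + 9^{2}} + 144 = - 131 \sqrt{\left(2 \left(-3\right) 6\right)^{2} + 81} + 144 = - 131 \sqrt{\left(-36\right)^{2} + 81} + 144 = - 131 \sqrt{1296 + 81} + 144 = - 131 \sqrt{1377} + 144 = - 131 \cdot 9 \sqrt{17} + 144 = - 1179 \sqrt{17} + 144 = 144 - 1179 \sqrt{17}$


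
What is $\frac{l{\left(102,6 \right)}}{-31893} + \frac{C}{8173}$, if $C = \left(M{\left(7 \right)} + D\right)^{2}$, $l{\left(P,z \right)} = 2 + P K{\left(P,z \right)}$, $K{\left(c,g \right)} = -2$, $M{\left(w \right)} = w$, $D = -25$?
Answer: $\frac{11984278}{260661489} \approx 0.045976$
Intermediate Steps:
$l{\left(P,z \right)} = 2 - 2 P$ ($l{\left(P,z \right)} = 2 + P \left(-2\right) = 2 - 2 P$)
$C = 324$ ($C = \left(7 - 25\right)^{2} = \left(-18\right)^{2} = 324$)
$\frac{l{\left(102,6 \right)}}{-31893} + \frac{C}{8173} = \frac{2 - 204}{-31893} + \frac{324}{8173} = \left(2 - 204\right) \left(- \frac{1}{31893}\right) + 324 \cdot \frac{1}{8173} = \left(-202\right) \left(- \frac{1}{31893}\right) + \frac{324}{8173} = \frac{202}{31893} + \frac{324}{8173} = \frac{11984278}{260661489}$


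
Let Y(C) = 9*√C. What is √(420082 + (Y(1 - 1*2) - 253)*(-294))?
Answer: √(494464 - 2646*I) ≈ 703.18 - 1.881*I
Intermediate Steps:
√(420082 + (Y(1 - 1*2) - 253)*(-294)) = √(420082 + (9*√(1 - 1*2) - 253)*(-294)) = √(420082 + (9*√(1 - 2) - 253)*(-294)) = √(420082 + (9*√(-1) - 253)*(-294)) = √(420082 + (9*I - 253)*(-294)) = √(420082 + (-253 + 9*I)*(-294)) = √(420082 + (74382 - 2646*I)) = √(494464 - 2646*I)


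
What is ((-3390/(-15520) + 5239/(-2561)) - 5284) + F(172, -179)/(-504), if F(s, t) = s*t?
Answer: -100638272263/19261872 ≈ -5224.7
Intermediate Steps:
((-3390/(-15520) + 5239/(-2561)) - 5284) + F(172, -179)/(-504) = ((-3390/(-15520) + 5239/(-2561)) - 5284) + (172*(-179))/(-504) = ((-3390*(-1/15520) + 5239*(-1/2561)) - 5284) - 30788*(-1/504) = ((339/1552 - 403/197) - 5284) + 7697/126 = (-558673/305744 - 5284) + 7697/126 = -1616109969/305744 + 7697/126 = -100638272263/19261872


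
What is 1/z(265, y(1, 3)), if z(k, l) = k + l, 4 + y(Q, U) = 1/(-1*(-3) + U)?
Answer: 6/1567 ≈ 0.0038290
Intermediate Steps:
y(Q, U) = -4 + 1/(3 + U) (y(Q, U) = -4 + 1/(-1*(-3) + U) = -4 + 1/(3 + U))
1/z(265, y(1, 3)) = 1/(265 + (-11 - 4*3)/(3 + 3)) = 1/(265 + (-11 - 12)/6) = 1/(265 + (⅙)*(-23)) = 1/(265 - 23/6) = 1/(1567/6) = 6/1567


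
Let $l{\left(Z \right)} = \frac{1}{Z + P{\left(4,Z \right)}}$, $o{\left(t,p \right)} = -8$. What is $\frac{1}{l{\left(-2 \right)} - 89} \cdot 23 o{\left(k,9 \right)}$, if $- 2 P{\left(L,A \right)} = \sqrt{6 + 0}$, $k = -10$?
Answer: $\frac{3592}{1753} + \frac{8 \sqrt{6}}{1753} \approx 2.0602$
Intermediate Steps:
$P{\left(L,A \right)} = - \frac{\sqrt{6}}{2}$ ($P{\left(L,A \right)} = - \frac{\sqrt{6 + 0}}{2} = - \frac{\sqrt{6}}{2}$)
$l{\left(Z \right)} = \frac{1}{Z - \frac{\sqrt{6}}{2}}$
$\frac{1}{l{\left(-2 \right)} - 89} \cdot 23 o{\left(k,9 \right)} = \frac{1}{\frac{2}{- \sqrt{6} + 2 \left(-2\right)} - 89} \cdot 23 \left(-8\right) = \frac{1}{\frac{2}{- \sqrt{6} - 4} - 89} \cdot 23 \left(-8\right) = \frac{1}{\frac{2}{-4 - \sqrt{6}} - 89} \cdot 23 \left(-8\right) = \frac{1}{-89 + \frac{2}{-4 - \sqrt{6}}} \cdot 23 \left(-8\right) = \frac{23}{-89 + \frac{2}{-4 - \sqrt{6}}} \left(-8\right) = - \frac{184}{-89 + \frac{2}{-4 - \sqrt{6}}}$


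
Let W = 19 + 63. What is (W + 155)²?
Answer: 56169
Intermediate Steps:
W = 82
(W + 155)² = (82 + 155)² = 237² = 56169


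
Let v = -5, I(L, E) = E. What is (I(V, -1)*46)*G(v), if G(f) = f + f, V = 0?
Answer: 460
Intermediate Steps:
G(f) = 2*f
(I(V, -1)*46)*G(v) = (-1*46)*(2*(-5)) = -46*(-10) = 460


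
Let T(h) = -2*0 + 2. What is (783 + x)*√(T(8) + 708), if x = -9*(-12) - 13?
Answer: 878*√710 ≈ 23395.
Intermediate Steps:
T(h) = 2 (T(h) = 0 + 2 = 2)
x = 95 (x = 108 - 13 = 95)
(783 + x)*√(T(8) + 708) = (783 + 95)*√(2 + 708) = 878*√710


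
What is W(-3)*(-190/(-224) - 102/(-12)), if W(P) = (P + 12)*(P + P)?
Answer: -28269/56 ≈ -504.80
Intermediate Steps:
W(P) = 2*P*(12 + P) (W(P) = (12 + P)*(2*P) = 2*P*(12 + P))
W(-3)*(-190/(-224) - 102/(-12)) = (2*(-3)*(12 - 3))*(-190/(-224) - 102/(-12)) = (2*(-3)*9)*(-190*(-1/224) - 102*(-1/12)) = -54*(95/112 + 17/2) = -54*1047/112 = -28269/56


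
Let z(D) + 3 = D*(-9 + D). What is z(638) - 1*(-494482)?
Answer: 895781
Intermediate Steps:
z(D) = -3 + D*(-9 + D)
z(638) - 1*(-494482) = (-3 + 638² - 9*638) - 1*(-494482) = (-3 + 407044 - 5742) + 494482 = 401299 + 494482 = 895781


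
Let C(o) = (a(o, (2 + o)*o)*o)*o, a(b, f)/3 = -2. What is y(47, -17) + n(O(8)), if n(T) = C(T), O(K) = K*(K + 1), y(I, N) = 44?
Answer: -31060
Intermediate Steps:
O(K) = K*(1 + K)
a(b, f) = -6 (a(b, f) = 3*(-2) = -6)
C(o) = -6*o**2 (C(o) = (-6*o)*o = -6*o**2)
n(T) = -6*T**2
y(47, -17) + n(O(8)) = 44 - 6*64*(1 + 8)**2 = 44 - 6*(8*9)**2 = 44 - 6*72**2 = 44 - 6*5184 = 44 - 31104 = -31060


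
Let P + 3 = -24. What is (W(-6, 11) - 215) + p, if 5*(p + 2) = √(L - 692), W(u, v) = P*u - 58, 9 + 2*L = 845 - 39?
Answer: -113 + I*√1174/10 ≈ -113.0 + 3.4264*I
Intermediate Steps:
P = -27 (P = -3 - 24 = -27)
L = 797/2 (L = -9/2 + (845 - 39)/2 = -9/2 + (½)*806 = -9/2 + 403 = 797/2 ≈ 398.50)
W(u, v) = -58 - 27*u (W(u, v) = -27*u - 58 = -58 - 27*u)
p = -2 + I*√1174/10 (p = -2 + √(797/2 - 692)/5 = -2 + √(-587/2)/5 = -2 + (I*√1174/2)/5 = -2 + I*√1174/10 ≈ -2.0 + 3.4264*I)
(W(-6, 11) - 215) + p = ((-58 - 27*(-6)) - 215) + (-2 + I*√1174/10) = ((-58 + 162) - 215) + (-2 + I*√1174/10) = (104 - 215) + (-2 + I*√1174/10) = -111 + (-2 + I*√1174/10) = -113 + I*√1174/10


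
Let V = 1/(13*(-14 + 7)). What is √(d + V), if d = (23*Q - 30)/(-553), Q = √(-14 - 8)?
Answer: √(2235779 - 2149511*I*√22)/7189 ≈ 0.34863 - 0.27978*I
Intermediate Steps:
Q = I*√22 (Q = √(-22) = I*√22 ≈ 4.6904*I)
d = 30/553 - 23*I*√22/553 (d = (23*(I*√22) - 30)/(-553) = (23*I*√22 - 30)*(-1/553) = (-30 + 23*I*√22)*(-1/553) = 30/553 - 23*I*√22/553 ≈ 0.05425 - 0.19508*I)
V = -1/91 (V = 1/(13*(-7)) = 1/(-91) = -1/91 ≈ -0.010989)
√(d + V) = √((30/553 - 23*I*√22/553) - 1/91) = √(311/7189 - 23*I*√22/553)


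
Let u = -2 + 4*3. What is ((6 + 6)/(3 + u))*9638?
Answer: 115656/13 ≈ 8896.6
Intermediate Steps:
u = 10 (u = -2 + 12 = 10)
((6 + 6)/(3 + u))*9638 = ((6 + 6)/(3 + 10))*9638 = (12/13)*9638 = 115656/13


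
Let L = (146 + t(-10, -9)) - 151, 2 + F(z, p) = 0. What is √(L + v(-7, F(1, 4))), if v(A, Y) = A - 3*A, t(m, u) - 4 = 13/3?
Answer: 2*√39/3 ≈ 4.1633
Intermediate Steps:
t(m, u) = 25/3 (t(m, u) = 4 + 13/3 = 25/3)
F(z, p) = -2 (F(z, p) = -2 + 0 = -2)
L = 10/3 (L = (146 + 25/3) - 151 = 463/3 - 151 = 10/3 ≈ 3.3333)
v(A, Y) = -2*A
√(L + v(-7, F(1, 4))) = √(10/3 - 2*(-7)) = √(10/3 + 14) = √(52/3) = 2*√39/3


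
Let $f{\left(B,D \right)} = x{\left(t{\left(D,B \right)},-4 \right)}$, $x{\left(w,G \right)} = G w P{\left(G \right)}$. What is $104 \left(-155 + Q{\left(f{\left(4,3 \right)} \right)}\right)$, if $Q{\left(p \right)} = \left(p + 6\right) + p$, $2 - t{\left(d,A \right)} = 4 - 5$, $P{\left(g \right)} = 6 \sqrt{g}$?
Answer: $-15496 - 29952 i \approx -15496.0 - 29952.0 i$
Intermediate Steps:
$t{\left(d,A \right)} = 3$ ($t{\left(d,A \right)} = 2 - \left(4 - 5\right) = 2 - -1 = 2 + 1 = 3$)
$x{\left(w,G \right)} = 6 w G^{\frac{3}{2}}$ ($x{\left(w,G \right)} = G w 6 \sqrt{G} = 6 w G^{\frac{3}{2}}$)
$f{\left(B,D \right)} = - 144 i$ ($f{\left(B,D \right)} = 6 \cdot 3 \left(-4\right)^{\frac{3}{2}} = 6 \cdot 3 \left(- 8 i\right) = - 144 i$)
$Q{\left(p \right)} = 6 + 2 p$ ($Q{\left(p \right)} = \left(6 + p\right) + p = 6 + 2 p$)
$104 \left(-155 + Q{\left(f{\left(4,3 \right)} \right)}\right) = 104 \left(-155 + \left(6 + 2 \left(- 144 i\right)\right)\right) = 104 \left(-155 + \left(6 - 288 i\right)\right) = 104 \left(-149 - 288 i\right) = -15496 - 29952 i$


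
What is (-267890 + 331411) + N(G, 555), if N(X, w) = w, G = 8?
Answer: 64076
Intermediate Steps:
(-267890 + 331411) + N(G, 555) = (-267890 + 331411) + 555 = 63521 + 555 = 64076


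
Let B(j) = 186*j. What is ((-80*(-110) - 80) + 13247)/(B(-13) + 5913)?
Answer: 21967/3495 ≈ 6.2853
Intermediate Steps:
((-80*(-110) - 80) + 13247)/(B(-13) + 5913) = ((-80*(-110) - 80) + 13247)/(186*(-13) + 5913) = ((8800 - 80) + 13247)/(-2418 + 5913) = (8720 + 13247)/3495 = 21967*(1/3495) = 21967/3495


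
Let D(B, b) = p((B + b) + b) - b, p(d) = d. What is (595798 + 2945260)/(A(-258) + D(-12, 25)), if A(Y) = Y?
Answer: -3541058/245 ≈ -14453.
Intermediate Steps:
D(B, b) = B + b (D(B, b) = ((B + b) + b) - b = (B + 2*b) - b = B + b)
(595798 + 2945260)/(A(-258) + D(-12, 25)) = (595798 + 2945260)/(-258 + (-12 + 25)) = 3541058/(-258 + 13) = 3541058/(-245) = 3541058*(-1/245) = -3541058/245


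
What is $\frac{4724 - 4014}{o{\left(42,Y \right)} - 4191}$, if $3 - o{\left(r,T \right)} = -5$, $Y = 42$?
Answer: $- \frac{710}{4183} \approx -0.16973$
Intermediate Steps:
$o{\left(r,T \right)} = 8$ ($o{\left(r,T \right)} = 3 - -5 = 3 + 5 = 8$)
$\frac{4724 - 4014}{o{\left(42,Y \right)} - 4191} = \frac{4724 - 4014}{8 - 4191} = \frac{710}{-4183} = 710 \left(- \frac{1}{4183}\right) = - \frac{710}{4183}$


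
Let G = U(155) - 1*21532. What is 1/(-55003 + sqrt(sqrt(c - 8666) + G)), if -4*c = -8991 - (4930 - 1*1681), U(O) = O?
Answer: -1/(55003 - sqrt(-21377 + I*sqrt(5606))) ≈ -1.8181e-5 - 4.8328e-8*I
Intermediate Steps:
c = 3060 (c = -(-8991 - (4930 - 1*1681))/4 = -(-8991 - (4930 - 1681))/4 = -(-8991 - 1*3249)/4 = -(-8991 - 3249)/4 = -1/4*(-12240) = 3060)
G = -21377 (G = 155 - 1*21532 = 155 - 21532 = -21377)
1/(-55003 + sqrt(sqrt(c - 8666) + G)) = 1/(-55003 + sqrt(sqrt(3060 - 8666) - 21377)) = 1/(-55003 + sqrt(sqrt(-5606) - 21377)) = 1/(-55003 + sqrt(I*sqrt(5606) - 21377)) = 1/(-55003 + sqrt(-21377 + I*sqrt(5606)))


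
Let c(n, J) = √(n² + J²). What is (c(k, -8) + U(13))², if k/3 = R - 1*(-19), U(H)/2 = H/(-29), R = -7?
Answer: 1144436/841 - 208*√85/29 ≈ 1294.7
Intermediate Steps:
U(H) = -2*H/29 (U(H) = 2*(H/(-29)) = 2*(H*(-1/29)) = 2*(-H/29) = -2*H/29)
k = 36 (k = 3*(-7 - 1*(-19)) = 3*(-7 + 19) = 3*12 = 36)
c(n, J) = √(J² + n²)
(c(k, -8) + U(13))² = (√((-8)² + 36²) - 2/29*13)² = (√(64 + 1296) - 26/29)² = (√1360 - 26/29)² = (4*√85 - 26/29)² = (-26/29 + 4*√85)²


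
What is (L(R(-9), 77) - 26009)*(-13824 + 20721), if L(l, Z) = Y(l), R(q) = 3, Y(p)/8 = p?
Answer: -179218545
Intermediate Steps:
Y(p) = 8*p
L(l, Z) = 8*l
(L(R(-9), 77) - 26009)*(-13824 + 20721) = (8*3 - 26009)*(-13824 + 20721) = (24 - 26009)*6897 = -25985*6897 = -179218545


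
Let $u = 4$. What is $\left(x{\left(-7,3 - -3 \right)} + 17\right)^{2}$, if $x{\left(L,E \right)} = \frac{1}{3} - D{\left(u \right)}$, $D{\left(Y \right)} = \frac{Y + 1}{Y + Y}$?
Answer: $\frac{160801}{576} \approx 279.17$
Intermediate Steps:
$D{\left(Y \right)} = \frac{1 + Y}{2 Y}$
$x{\left(L,E \right)} = - \frac{7}{24}$ ($x{\left(L,E \right)} = \frac{1}{3} - \frac{1 + 4}{2 \cdot 4} = \frac{1}{3} - \frac{1}{2} \cdot \frac{1}{4} \cdot 5 = \frac{1}{3} - \frac{5}{8} = - \frac{7}{24}$)
$\left(x{\left(-7,3 - -3 \right)} + 17\right)^{2} = \left(- \frac{7}{24} + 17\right)^{2} = \left(\frac{401}{24}\right)^{2} = \frac{160801}{576}$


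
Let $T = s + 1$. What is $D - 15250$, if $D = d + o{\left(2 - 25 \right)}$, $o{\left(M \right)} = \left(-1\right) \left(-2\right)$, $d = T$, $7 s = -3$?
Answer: $- \frac{106732}{7} \approx -15247.0$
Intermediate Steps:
$s = - \frac{3}{7}$ ($s = \frac{1}{7} \left(-3\right) = - \frac{3}{7} \approx -0.42857$)
$T = \frac{4}{7}$ ($T = - \frac{3}{7} + 1 = \frac{4}{7} \approx 0.57143$)
$d = \frac{4}{7} \approx 0.57143$
$o{\left(M \right)} = 2$
$D = \frac{18}{7}$ ($D = \frac{4}{7} + 2 = \frac{18}{7} \approx 2.5714$)
$D - 15250 = \frac{18}{7} - 15250 = - \frac{106732}{7}$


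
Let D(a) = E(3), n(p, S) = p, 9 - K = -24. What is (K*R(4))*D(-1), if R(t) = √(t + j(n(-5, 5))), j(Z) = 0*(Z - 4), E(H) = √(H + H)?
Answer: 66*√6 ≈ 161.67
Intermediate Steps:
K = 33 (K = 9 - 1*(-24) = 9 + 24 = 33)
E(H) = √2*√H (E(H) = √(2*H) = √2*√H)
j(Z) = 0 (j(Z) = 0*(-4 + Z) = 0)
D(a) = √6 (D(a) = √2*√3 = √6)
R(t) = √t (R(t) = √(t + 0) = √t)
(K*R(4))*D(-1) = (33*√4)*√6 = (33*2)*√6 = 66*√6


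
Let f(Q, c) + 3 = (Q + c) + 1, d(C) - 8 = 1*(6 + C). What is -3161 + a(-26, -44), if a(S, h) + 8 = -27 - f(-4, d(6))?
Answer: -3210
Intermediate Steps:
d(C) = 14 + C (d(C) = 8 + 1*(6 + C) = 8 + (6 + C) = 14 + C)
f(Q, c) = -2 + Q + c (f(Q, c) = -3 + ((Q + c) + 1) = -3 + (1 + Q + c) = -2 + Q + c)
a(S, h) = -49 (a(S, h) = -8 + (-27 - (-2 - 4 + (14 + 6))) = -8 + (-27 - (-2 - 4 + 20)) = -8 + (-27 - 1*14) = -8 + (-27 - 14) = -8 - 41 = -49)
-3161 + a(-26, -44) = -3161 - 49 = -3210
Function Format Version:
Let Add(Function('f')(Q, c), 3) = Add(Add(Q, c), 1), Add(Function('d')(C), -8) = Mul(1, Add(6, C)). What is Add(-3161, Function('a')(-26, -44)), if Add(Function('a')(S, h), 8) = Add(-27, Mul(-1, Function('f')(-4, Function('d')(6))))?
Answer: -3210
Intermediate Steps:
Function('d')(C) = Add(14, C) (Function('d')(C) = Add(8, Mul(1, Add(6, C))) = Add(8, Add(6, C)) = Add(14, C))
Function('f')(Q, c) = Add(-2, Q, c) (Function('f')(Q, c) = Add(-3, Add(Add(Q, c), 1)) = Add(-3, Add(1, Q, c)) = Add(-2, Q, c))
Function('a')(S, h) = -49 (Function('a')(S, h) = Add(-8, Add(-27, Mul(-1, Add(-2, -4, Add(14, 6))))) = Add(-8, Add(-27, Mul(-1, Add(-2, -4, 20)))) = Add(-8, Add(-27, Mul(-1, 14))) = Add(-8, Add(-27, -14)) = Add(-8, -41) = -49)
Add(-3161, Function('a')(-26, -44)) = Add(-3161, -49) = -3210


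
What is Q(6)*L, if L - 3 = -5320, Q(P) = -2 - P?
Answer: 42536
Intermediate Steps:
L = -5317 (L = 3 - 5320 = -5317)
Q(6)*L = (-2 - 1*6)*(-5317) = (-2 - 6)*(-5317) = -8*(-5317) = 42536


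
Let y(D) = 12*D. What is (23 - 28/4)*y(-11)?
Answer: -2112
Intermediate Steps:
(23 - 28/4)*y(-11) = (23 - 28/4)*(12*(-11)) = (23 - 28*¼)*(-132) = (23 - 7)*(-132) = 16*(-132) = -2112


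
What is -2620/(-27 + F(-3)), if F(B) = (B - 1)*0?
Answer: 2620/27 ≈ 97.037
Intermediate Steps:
F(B) = 0 (F(B) = (-1 + B)*0 = 0)
-2620/(-27 + F(-3)) = -2620/(-27 + 0) = -2620/(-27) = -1/27*(-2620) = 2620/27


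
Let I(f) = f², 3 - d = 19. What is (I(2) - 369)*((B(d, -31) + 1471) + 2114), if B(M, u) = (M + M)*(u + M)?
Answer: -1857485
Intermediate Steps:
d = -16 (d = 3 - 1*19 = 3 - 19 = -16)
B(M, u) = 2*M*(M + u) (B(M, u) = (2*M)*(M + u) = 2*M*(M + u))
(I(2) - 369)*((B(d, -31) + 1471) + 2114) = (2² - 369)*((2*(-16)*(-16 - 31) + 1471) + 2114) = (4 - 369)*((2*(-16)*(-47) + 1471) + 2114) = -365*((1504 + 1471) + 2114) = -365*(2975 + 2114) = -365*5089 = -1857485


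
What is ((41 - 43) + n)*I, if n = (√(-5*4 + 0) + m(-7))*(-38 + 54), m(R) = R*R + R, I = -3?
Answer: -2010 - 96*I*√5 ≈ -2010.0 - 214.66*I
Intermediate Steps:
m(R) = R + R² (m(R) = R² + R = R + R²)
n = 672 + 32*I*√5 (n = (√(-5*4 + 0) - 7*(1 - 7))*(-38 + 54) = (√(-20 + 0) - 7*(-6))*16 = (√(-20) + 42)*16 = (2*I*√5 + 42)*16 = (42 + 2*I*√5)*16 = 672 + 32*I*√5 ≈ 672.0 + 71.554*I)
((41 - 43) + n)*I = ((41 - 43) + (672 + 32*I*√5))*(-3) = (-2 + (672 + 32*I*√5))*(-3) = (670 + 32*I*√5)*(-3) = -2010 - 96*I*√5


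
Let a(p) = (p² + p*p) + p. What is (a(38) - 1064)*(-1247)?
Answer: -2321914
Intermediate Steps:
a(p) = p + 2*p² (a(p) = (p² + p²) + p = 2*p² + p = p + 2*p²)
(a(38) - 1064)*(-1247) = (38*(1 + 2*38) - 1064)*(-1247) = (38*(1 + 76) - 1064)*(-1247) = (38*77 - 1064)*(-1247) = (2926 - 1064)*(-1247) = 1862*(-1247) = -2321914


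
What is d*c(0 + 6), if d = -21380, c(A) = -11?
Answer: 235180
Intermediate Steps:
d*c(0 + 6) = -21380*(-11) = 235180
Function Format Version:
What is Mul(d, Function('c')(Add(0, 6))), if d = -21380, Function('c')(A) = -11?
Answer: 235180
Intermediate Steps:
Mul(d, Function('c')(Add(0, 6))) = Mul(-21380, -11) = 235180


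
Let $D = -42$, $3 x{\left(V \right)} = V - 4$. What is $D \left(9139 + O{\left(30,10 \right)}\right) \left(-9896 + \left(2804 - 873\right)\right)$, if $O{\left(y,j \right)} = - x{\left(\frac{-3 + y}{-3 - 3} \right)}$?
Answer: $3058217505$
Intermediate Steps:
$x{\left(V \right)} = - \frac{4}{3} + \frac{V}{3}$ ($x{\left(V \right)} = \frac{V - 4}{3} = \frac{-4 + V}{3} = - \frac{4}{3} + \frac{V}{3}$)
$O{\left(y,j \right)} = \frac{7}{6} + \frac{y}{18}$ ($O{\left(y,j \right)} = - (- \frac{4}{3} + \frac{\left(-3 + y\right) \frac{1}{-3 - 3}}{3}) = - (- \frac{4}{3} + \frac{\left(-3 + y\right) \frac{1}{-6}}{3}) = - (- \frac{4}{3} + \frac{\left(-3 + y\right) \left(- \frac{1}{6}\right)}{3}) = - (- \frac{4}{3} + \frac{\frac{1}{2} - \frac{y}{6}}{3}) = - (- \frac{4}{3} - \left(- \frac{1}{6} + \frac{y}{18}\right)) = - (- \frac{7}{6} - \frac{y}{18}) = \frac{7}{6} + \frac{y}{18}$)
$D \left(9139 + O{\left(30,10 \right)}\right) \left(-9896 + \left(2804 - 873\right)\right) = - 42 \left(9139 + \left(\frac{7}{6} + \frac{1}{18} \cdot 30\right)\right) \left(-9896 + \left(2804 - 873\right)\right) = - 42 \left(9139 + \left(\frac{7}{6} + \frac{5}{3}\right)\right) \left(-9896 + 1931\right) = - 42 \left(9139 + \frac{17}{6}\right) \left(-7965\right) = - 42 \cdot \frac{54851}{6} \left(-7965\right) = \left(-42\right) \left(- \frac{145629405}{2}\right) = 3058217505$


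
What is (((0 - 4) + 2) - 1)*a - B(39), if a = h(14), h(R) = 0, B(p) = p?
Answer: -39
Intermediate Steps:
a = 0
(((0 - 4) + 2) - 1)*a - B(39) = (((0 - 4) + 2) - 1)*0 - 1*39 = ((-4 + 2) - 1)*0 - 39 = (-2 - 1)*0 - 39 = -3*0 - 39 = 0 - 39 = -39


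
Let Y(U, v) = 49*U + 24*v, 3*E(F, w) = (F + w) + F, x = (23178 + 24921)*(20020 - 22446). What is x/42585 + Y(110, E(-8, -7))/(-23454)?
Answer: -456171021751/166464765 ≈ -2740.3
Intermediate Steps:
x = -116688174 (x = 48099*(-2426) = -116688174)
E(F, w) = w/3 + 2*F/3 (E(F, w) = ((F + w) + F)/3 = (w + 2*F)/3 = w/3 + 2*F/3)
Y(U, v) = 24*v + 49*U
x/42585 + Y(110, E(-8, -7))/(-23454) = -116688174/42585 + (24*((⅓)*(-7) + (⅔)*(-8)) + 49*110)/(-23454) = -116688174*1/42585 + (24*(-7/3 - 16/3) + 5390)*(-1/23454) = -38896058/14195 + (24*(-23/3) + 5390)*(-1/23454) = -38896058/14195 + (-184 + 5390)*(-1/23454) = -38896058/14195 + 5206*(-1/23454) = -38896058/14195 - 2603/11727 = -456171021751/166464765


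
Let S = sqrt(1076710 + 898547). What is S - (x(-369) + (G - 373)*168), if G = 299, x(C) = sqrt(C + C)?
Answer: 12432 + 3*sqrt(219473) - 3*I*sqrt(82) ≈ 13837.0 - 27.166*I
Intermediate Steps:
x(C) = sqrt(2)*sqrt(C) (x(C) = sqrt(2*C) = sqrt(2)*sqrt(C))
S = 3*sqrt(219473) (S = sqrt(1975257) = 3*sqrt(219473) ≈ 1405.4)
S - (x(-369) + (G - 373)*168) = 3*sqrt(219473) - (sqrt(2)*sqrt(-369) + (299 - 373)*168) = 3*sqrt(219473) - (sqrt(2)*(3*I*sqrt(41)) - 74*168) = 3*sqrt(219473) - (3*I*sqrt(82) - 12432) = 3*sqrt(219473) - (-12432 + 3*I*sqrt(82)) = 3*sqrt(219473) + (12432 - 3*I*sqrt(82)) = 12432 + 3*sqrt(219473) - 3*I*sqrt(82)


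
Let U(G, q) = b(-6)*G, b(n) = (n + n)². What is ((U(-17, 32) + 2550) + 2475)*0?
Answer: 0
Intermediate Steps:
b(n) = 4*n² (b(n) = (2*n)² = 4*n²)
U(G, q) = 144*G (U(G, q) = (4*(-6)²)*G = (4*36)*G = 144*G)
((U(-17, 32) + 2550) + 2475)*0 = ((144*(-17) + 2550) + 2475)*0 = ((-2448 + 2550) + 2475)*0 = (102 + 2475)*0 = 2577*0 = 0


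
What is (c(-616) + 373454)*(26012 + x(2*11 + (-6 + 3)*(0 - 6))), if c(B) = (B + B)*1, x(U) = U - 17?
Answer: 9690799770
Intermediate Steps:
x(U) = -17 + U
c(B) = 2*B (c(B) = (2*B)*1 = 2*B)
(c(-616) + 373454)*(26012 + x(2*11 + (-6 + 3)*(0 - 6))) = (2*(-616) + 373454)*(26012 + (-17 + (2*11 + (-6 + 3)*(0 - 6)))) = (-1232 + 373454)*(26012 + (-17 + (22 - 3*(-6)))) = 372222*(26012 + (-17 + (22 + 18))) = 372222*(26012 + (-17 + 40)) = 372222*(26012 + 23) = 372222*26035 = 9690799770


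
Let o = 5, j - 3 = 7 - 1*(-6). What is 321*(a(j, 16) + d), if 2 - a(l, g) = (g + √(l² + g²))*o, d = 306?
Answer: 73188 - 25680*√2 ≈ 36871.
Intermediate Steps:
j = 16 (j = 3 + (7 - 1*(-6)) = 3 + (7 + 6) = 3 + 13 = 16)
a(l, g) = 2 - 5*g - 5*√(g² + l²) (a(l, g) = 2 - (g + √(l² + g²))*5 = 2 - (g + √(g² + l²))*5 = 2 - (5*g + 5*√(g² + l²)) = 2 + (-5*g - 5*√(g² + l²)) = 2 - 5*g - 5*√(g² + l²))
321*(a(j, 16) + d) = 321*((2 - 5*16 - 5*√(16² + 16²)) + 306) = 321*((2 - 80 - 5*√(256 + 256)) + 306) = 321*((2 - 80 - 80*√2) + 306) = 321*((-78 - 80*√2) + 306) = 321*(228 - 80*√2) = 73188 - 25680*√2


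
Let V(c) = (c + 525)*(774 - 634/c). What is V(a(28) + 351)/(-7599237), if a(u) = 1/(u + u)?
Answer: -372318444899/4182589647852 ≈ -0.089016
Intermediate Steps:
a(u) = 1/(2*u)
V(c) = (525 + c)*(774 - 634/c)
V(a(28) + 351)/(-7599237) = (405716 - 332850/((½)/28 + 351) + 774*((½)/28 + 351))/(-7599237) = (405716 - 332850/((½)*(1/28) + 351) + 774*((½)*(1/28) + 351))*(-1/7599237) = (405716 - 332850/(1/56 + 351) + 774*(1/56 + 351))*(-1/7599237) = (405716 - 332850/19657/56 + 774*(19657/56))*(-1/7599237) = (405716 - 332850*56/19657 + 7607259/28)*(-1/7599237) = (405716 - 18639600/19657 + 7607259/28)*(-1/7599237) = (372318444899/550396)*(-1/7599237) = -372318444899/4182589647852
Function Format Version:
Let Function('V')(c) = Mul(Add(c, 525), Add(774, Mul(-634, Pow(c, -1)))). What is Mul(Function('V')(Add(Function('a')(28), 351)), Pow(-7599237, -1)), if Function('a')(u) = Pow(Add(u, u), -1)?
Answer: Rational(-372318444899, 4182589647852) ≈ -0.089016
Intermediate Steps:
Function('a')(u) = Mul(Rational(1, 2), Pow(u, -1)) (Function('a')(u) = Pow(Mul(2, u), -1) = Mul(Rational(1, 2), Pow(u, -1)))
Function('V')(c) = Mul(Add(525, c), Add(774, Mul(-634, Pow(c, -1))))
Mul(Function('V')(Add(Function('a')(28), 351)), Pow(-7599237, -1)) = Mul(Add(405716, Mul(-332850, Pow(Add(Mul(Rational(1, 2), Pow(28, -1)), 351), -1)), Mul(774, Add(Mul(Rational(1, 2), Pow(28, -1)), 351))), Pow(-7599237, -1)) = Mul(Add(405716, Mul(-332850, Pow(Add(Mul(Rational(1, 2), Rational(1, 28)), 351), -1)), Mul(774, Add(Mul(Rational(1, 2), Rational(1, 28)), 351))), Rational(-1, 7599237)) = Mul(Add(405716, Mul(-332850, Pow(Add(Rational(1, 56), 351), -1)), Mul(774, Add(Rational(1, 56), 351))), Rational(-1, 7599237)) = Mul(Add(405716, Mul(-332850, Pow(Rational(19657, 56), -1)), Mul(774, Rational(19657, 56))), Rational(-1, 7599237)) = Mul(Add(405716, Mul(-332850, Rational(56, 19657)), Rational(7607259, 28)), Rational(-1, 7599237)) = Mul(Add(405716, Rational(-18639600, 19657), Rational(7607259, 28)), Rational(-1, 7599237)) = Mul(Rational(372318444899, 550396), Rational(-1, 7599237)) = Rational(-372318444899, 4182589647852)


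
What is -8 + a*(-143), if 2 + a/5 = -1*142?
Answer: 102952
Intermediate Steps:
a = -720 (a = -10 + 5*(-1*142) = -10 + 5*(-142) = -10 - 710 = -720)
-8 + a*(-143) = -8 - 720*(-143) = -8 + 102960 = 102952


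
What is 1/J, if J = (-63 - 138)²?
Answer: 1/40401 ≈ 2.4752e-5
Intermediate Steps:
J = 40401 (J = (-201)² = 40401)
1/J = 1/40401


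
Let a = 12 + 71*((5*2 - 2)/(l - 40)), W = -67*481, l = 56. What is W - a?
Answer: -64549/2 ≈ -32275.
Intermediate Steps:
W = -32227
a = 95/2 (a = 12 + 71*((5*2 - 2)/(56 - 40)) = 12 + 71*((10 - 2)/16) = 12 + 71*(8*(1/16)) = 12 + 71*(1/2) = 12 + 71/2 = 95/2 ≈ 47.500)
W - a = -32227 - 1*95/2 = -32227 - 95/2 = -64549/2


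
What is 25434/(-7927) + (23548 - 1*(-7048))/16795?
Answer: -184629538/133133965 ≈ -1.3868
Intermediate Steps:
25434/(-7927) + (23548 - 1*(-7048))/16795 = 25434*(-1/7927) + (23548 + 7048)*(1/16795) = -25434/7927 + 30596*(1/16795) = -25434/7927 + 30596/16795 = -184629538/133133965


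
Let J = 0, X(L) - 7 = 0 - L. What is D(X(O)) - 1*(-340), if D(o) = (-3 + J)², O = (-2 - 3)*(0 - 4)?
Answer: 349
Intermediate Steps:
O = 20 (O = -5*(-4) = 20)
X(L) = 7 - L (X(L) = 7 + (0 - L) = 7 - L)
D(o) = 9 (D(o) = (-3 + 0)² = (-3)² = 9)
D(X(O)) - 1*(-340) = 9 - 1*(-340) = 9 + 340 = 349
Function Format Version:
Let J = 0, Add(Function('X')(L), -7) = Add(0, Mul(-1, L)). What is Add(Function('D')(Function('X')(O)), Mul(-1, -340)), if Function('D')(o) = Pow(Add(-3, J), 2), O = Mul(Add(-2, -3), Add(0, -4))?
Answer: 349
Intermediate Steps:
O = 20 (O = Mul(-5, -4) = 20)
Function('X')(L) = Add(7, Mul(-1, L)) (Function('X')(L) = Add(7, Add(0, Mul(-1, L))) = Add(7, Mul(-1, L)))
Function('D')(o) = 9 (Function('D')(o) = Pow(Add(-3, 0), 2) = Pow(-3, 2) = 9)
Add(Function('D')(Function('X')(O)), Mul(-1, -340)) = Add(9, Mul(-1, -340)) = Add(9, 340) = 349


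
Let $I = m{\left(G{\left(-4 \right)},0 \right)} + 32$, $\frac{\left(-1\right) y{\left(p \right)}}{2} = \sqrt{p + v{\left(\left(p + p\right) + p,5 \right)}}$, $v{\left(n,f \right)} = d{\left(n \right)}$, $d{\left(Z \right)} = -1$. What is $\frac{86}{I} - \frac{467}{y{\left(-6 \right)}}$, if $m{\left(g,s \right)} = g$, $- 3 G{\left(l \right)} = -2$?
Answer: $\frac{129}{49} - \frac{467 i \sqrt{7}}{14} \approx 2.6327 - 88.255 i$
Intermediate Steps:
$G{\left(l \right)} = \frac{2}{3}$ ($G{\left(l \right)} = \left(- \frac{1}{3}\right) \left(-2\right) = \frac{2}{3}$)
$v{\left(n,f \right)} = -1$
$y{\left(p \right)} = - 2 \sqrt{-1 + p}$ ($y{\left(p \right)} = - 2 \sqrt{p - 1} = - 2 \sqrt{-1 + p}$)
$I = \frac{98}{3}$ ($I = \frac{2}{3} + 32 = \frac{98}{3} \approx 32.667$)
$\frac{86}{I} - \frac{467}{y{\left(-6 \right)}} = \frac{86}{\frac{98}{3}} - \frac{467}{\left(-2\right) \sqrt{-1 - 6}} = 86 \cdot \frac{3}{98} - \frac{467}{\left(-2\right) \sqrt{-7}} = \frac{129}{49} - \frac{467}{\left(-2\right) i \sqrt{7}} = \frac{129}{49} - 467 \frac{i \sqrt{7}}{14} = \frac{129}{49} - \frac{467 i \sqrt{7}}{14}$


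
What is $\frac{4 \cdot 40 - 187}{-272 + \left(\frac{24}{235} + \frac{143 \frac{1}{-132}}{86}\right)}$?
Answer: $\frac{6548040}{65943727} \approx 0.099297$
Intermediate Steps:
$\frac{4 \cdot 40 - 187}{-272 + \left(\frac{24}{235} + \frac{143 \frac{1}{-132}}{86}\right)} = \frac{160 - 187}{-272 + \left(24 \cdot \frac{1}{235} + 143 \left(- \frac{1}{132}\right) \frac{1}{86}\right)} = - \frac{27}{-272 + \left(\frac{24}{235} - \frac{13}{1032}\right)} = - \frac{27}{-272 + \frac{21713}{242520}} = - \frac{27}{- \frac{65943727}{242520}} = \left(-27\right) \left(- \frac{242520}{65943727}\right) = \frac{6548040}{65943727}$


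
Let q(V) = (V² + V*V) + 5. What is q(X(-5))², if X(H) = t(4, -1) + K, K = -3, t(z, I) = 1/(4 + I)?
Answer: 29929/81 ≈ 369.49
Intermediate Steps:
X(H) = -8/3 (X(H) = 1/(4 - 1) - 3 = 1/3 - 3 = ⅓ - 3 = -8/3)
q(V) = 5 + 2*V² (q(V) = (V² + V²) + 5 = 2*V² + 5 = 5 + 2*V²)
q(X(-5))² = (5 + 2*(-8/3)²)² = (5 + 2*(64/9))² = (5 + 128/9)² = (173/9)² = 29929/81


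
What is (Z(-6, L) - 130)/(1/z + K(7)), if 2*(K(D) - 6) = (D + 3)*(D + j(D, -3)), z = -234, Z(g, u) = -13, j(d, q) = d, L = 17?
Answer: -33462/17783 ≈ -1.8817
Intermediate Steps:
K(D) = 6 + D*(3 + D) (K(D) = 6 + ((D + 3)*(D + D))/2 = 6 + ((3 + D)*(2*D))/2 = 6 + (2*D*(3 + D))/2 = 6 + D*(3 + D))
(Z(-6, L) - 130)/(1/z + K(7)) = (-13 - 130)/(1/(-234) + (6 + 7**2 + 3*7)) = -143/(-1/234 + (6 + 49 + 21)) = -143/(-1/234 + 76) = -143/17783/234 = -143*234/17783 = -33462/17783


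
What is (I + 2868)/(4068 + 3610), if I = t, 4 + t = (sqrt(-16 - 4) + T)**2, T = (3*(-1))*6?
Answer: 144/349 - 36*I*sqrt(5)/3839 ≈ 0.41261 - 0.020969*I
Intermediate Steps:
T = -18 (T = -3*6 = -18)
t = -4 + (-18 + 2*I*sqrt(5))**2 (t = -4 + (sqrt(-16 - 4) - 18)**2 = -4 + (sqrt(-20) - 18)**2 = -4 + (2*I*sqrt(5) - 18)**2 = -4 + (-18 + 2*I*sqrt(5))**2 ≈ 300.0 - 161.0*I)
I = 300 - 72*I*sqrt(5) ≈ 300.0 - 161.0*I
(I + 2868)/(4068 + 3610) = ((300 - 72*I*sqrt(5)) + 2868)/(4068 + 3610) = (3168 - 72*I*sqrt(5))/7678 = (3168 - 72*I*sqrt(5))*(1/7678) = 144/349 - 36*I*sqrt(5)/3839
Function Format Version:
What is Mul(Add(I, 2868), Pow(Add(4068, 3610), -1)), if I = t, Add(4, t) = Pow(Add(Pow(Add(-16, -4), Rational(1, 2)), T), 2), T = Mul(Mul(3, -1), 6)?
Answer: Add(Rational(144, 349), Mul(Rational(-36, 3839), I, Pow(5, Rational(1, 2)))) ≈ Add(0.41261, Mul(-0.020969, I))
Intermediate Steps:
T = -18 (T = Mul(-3, 6) = -18)
t = Add(-4, Pow(Add(-18, Mul(2, I, Pow(5, Rational(1, 2)))), 2)) (t = Add(-4, Pow(Add(Pow(Add(-16, -4), Rational(1, 2)), -18), 2)) = Add(-4, Pow(Add(Pow(-20, Rational(1, 2)), -18), 2)) = Add(-4, Pow(Add(Mul(2, I, Pow(5, Rational(1, 2))), -18), 2)) = Add(-4, Pow(Add(-18, Mul(2, I, Pow(5, Rational(1, 2)))), 2)) ≈ Add(300.00, Mul(-161.00, I)))
I = Add(300, Mul(-72, I, Pow(5, Rational(1, 2)))) ≈ Add(300.00, Mul(-161.00, I))
Mul(Add(I, 2868), Pow(Add(4068, 3610), -1)) = Mul(Add(Add(300, Mul(-72, I, Pow(5, Rational(1, 2)))), 2868), Pow(Add(4068, 3610), -1)) = Mul(Add(3168, Mul(-72, I, Pow(5, Rational(1, 2)))), Pow(7678, -1)) = Mul(Add(3168, Mul(-72, I, Pow(5, Rational(1, 2)))), Rational(1, 7678)) = Add(Rational(144, 349), Mul(Rational(-36, 3839), I, Pow(5, Rational(1, 2))))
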